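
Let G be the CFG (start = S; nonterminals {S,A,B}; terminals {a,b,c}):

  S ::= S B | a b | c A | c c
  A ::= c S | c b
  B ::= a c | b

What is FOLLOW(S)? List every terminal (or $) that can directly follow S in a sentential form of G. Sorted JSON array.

FIRST sets, iterate to fixpoint:
[1]
  A via A→c S: +{c}
  B via B→a c: +{a}
  B via B→b: +{b}
  S via S→a b: +{a}
  S via S→c A: +{c}
  S: {a,c}  A: {c}  B: {a,b}
[2] (no change)
  S: {a,c}  A: {c}  B: {a,b}

Compute FOLLOW by fixpoint:
FOLLOW(S) := {$}
[1]
  S→S B: FOLLOW(S) ⊇ FIRST(B) = {a,b}; new: +{a,b}
  S→S B: FOLLOW(B) ⊇ FOLLOW(S) ⊇ {$,a,b}; new: +{$,a,b}
  S→c A: FOLLOW(A) ⊇ FOLLOW(S) ⊇ {$,a,b}; new: +{$,a,b}
  FOLLOW[S]={$,a,b}  FOLLOW[A]={$,a,b}  FOLLOW[B]={$,a,b}
[2] (no change)
  FOLLOW[S]={$,a,b}  FOLLOW[A]={$,a,b}  FOLLOW[B]={$,a,b}

FOLLOW(S) = ["$", "a", "b"]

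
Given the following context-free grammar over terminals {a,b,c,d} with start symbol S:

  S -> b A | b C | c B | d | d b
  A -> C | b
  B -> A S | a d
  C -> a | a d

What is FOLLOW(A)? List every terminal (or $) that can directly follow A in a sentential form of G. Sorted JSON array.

Compute FIRST by fixpoint:
[1]
  A via A→b: +{b}
  B via B→A S: +{b}
  B via B→a d: +{a}
  C via C→a: +{a}
  S via S→b A: +{b}
  S via S→c B: +{c}
  S via S→d: +{d}
  S: {b,c,d}  A: {b}  B: {a,b}  C: {a}
[2]
  A via A→C: +{a}
  S: {b,c,d}  A: {a,b}  B: {a,b}  C: {a}
[3] done
  S: {b,c,d}  A: {a,b}  B: {a,b}  C: {a}

FOLLOW iteration:
FOLLOW(S) := {$}
iter 1:
  B→A S: FOLLOW(A) ⊇ FIRST(S) = {b,c,d}; new: +{b,c,d}
  S→b A: FOLLOW(A) ⊇ FOLLOW(S) ⊇ {$}; new: +{$}
  S→b C: FOLLOW(C) ⊇ FOLLOW(S) ⊇ {$}; new: +{$}
  S→c B: FOLLOW(B) ⊇ FOLLOW(S) ⊇ {$}; new: +{$}
  FOLLOW[S]={$}  FOLLOW[A]={$,b,c,d}  FOLLOW[B]={$}  FOLLOW[C]={$}
iter 2:
  A→C: FOLLOW(C) ⊇ FOLLOW(A) ⊇ {$,b,c,d}; new: +{b,c,d}
  FOLLOW[S]={$}  FOLLOW[A]={$,b,c,d}  FOLLOW[B]={$}  FOLLOW[C]={$,b,c,d}
iter 3: done
  FOLLOW[S]={$}  FOLLOW[A]={$,b,c,d}  FOLLOW[B]={$}  FOLLOW[C]={$,b,c,d}

FOLLOW(A) = ["$", "b", "c", "d"]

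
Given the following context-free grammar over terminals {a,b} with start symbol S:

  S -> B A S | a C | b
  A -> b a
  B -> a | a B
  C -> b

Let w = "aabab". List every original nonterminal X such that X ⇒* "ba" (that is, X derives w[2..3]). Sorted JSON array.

CNF form of G:
  S -> B X2 | T1 C | b
  A -> T0 T1
  B -> T1 B | a
  C -> b
  T0 -> b
  T1 -> a
  X2 -> A S

Fill CYK table bottom-up (cells [i..j] with 2 ≤ i ≤ j ≤ 3 only):
  cell(2,2) b: {C,S,T0}  orig:{C,S}
  cell(3,3) a: {B,T1}  orig:{B}
  cell(2,3) ba: {A}

Original NTs in T[2,3] deriving "ba": ["A"]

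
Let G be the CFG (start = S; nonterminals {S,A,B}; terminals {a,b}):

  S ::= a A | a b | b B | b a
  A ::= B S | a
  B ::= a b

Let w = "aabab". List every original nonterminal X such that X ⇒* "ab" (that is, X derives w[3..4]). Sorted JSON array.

Convert to CNF:
  S -> T0 A | T0 T1 | T1 B | T1 T0
  A -> B S | a
  B -> T0 T1
  T0 -> a
  T1 -> b

Fill CYK table bottom-up (cells [i..j] with 3 ≤ i ≤ j ≤ 4 only):
  cell(3,3) a: {A,T0}  orig:{A}
  cell(4,4) b: {T1}  orig:{}
  cell(3,4) ab: {B,S}

Original NTs in T[3,4] deriving "ab": ["B", "S"]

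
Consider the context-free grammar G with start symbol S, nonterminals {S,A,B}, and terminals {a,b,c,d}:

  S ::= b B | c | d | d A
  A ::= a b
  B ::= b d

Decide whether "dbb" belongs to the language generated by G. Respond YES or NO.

Convert to CNF:
  S -> T1 B | T2 A | c | d
  A -> T0 T1
  B -> T1 T2
  T0 -> a
  T1 -> b
  T2 -> d

CYK table (by increasing span):
  [0..0]={S,T2}  "d"  orig:{S}
  [1..1]={T1}  "b"  orig:{}
  [2..2]={T1}  "b"  orig:{}
  [0..1]=∅  "db"
  [1..2]=∅  "bb"
  [0..2]=∅  "dbb"

S ∉ T[0,2] ⇒ NO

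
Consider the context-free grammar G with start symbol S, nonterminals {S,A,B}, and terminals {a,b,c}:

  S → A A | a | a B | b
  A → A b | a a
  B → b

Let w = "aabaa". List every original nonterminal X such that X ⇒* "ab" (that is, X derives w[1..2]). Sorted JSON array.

CNF form of G:
  S -> A A | T1 B | a | b
  A -> A T0 | T1 T1
  B -> b
  T0 -> b
  T1 -> a

Fill CYK table bottom-up, restricted to cells inside w[1..2]:
  T[1,1] 'a' = {S,T1}  orig:{S}
  T[2,2] 'b' = {B,S,T0}  orig:{B,S}
  T[1,2] 'ab' = {S}

Original NTs in T[1,2] deriving "ab": ["S"]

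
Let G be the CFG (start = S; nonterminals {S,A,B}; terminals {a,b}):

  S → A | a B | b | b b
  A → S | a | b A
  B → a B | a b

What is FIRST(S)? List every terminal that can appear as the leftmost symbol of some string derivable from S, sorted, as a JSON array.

FIRST sets, iterate to fixpoint:
iter 1:
  A via A→a: +{a}
  A via A→b A: +{b}
  B via B→a B: +{a}
  S via S→A: +{a,b}
  FIRST(S)={a,b}  FIRST(A)={a,b}  FIRST(B)={a}
iter 2: — fixpoint
  FIRST(S)={a,b}  FIRST(A)={a,b}  FIRST(B)={a}

FIRST(S) = ["a", "b"]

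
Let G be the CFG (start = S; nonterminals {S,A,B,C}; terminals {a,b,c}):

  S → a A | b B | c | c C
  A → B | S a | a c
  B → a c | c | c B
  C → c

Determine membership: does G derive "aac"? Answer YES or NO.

Convert to CNF:
  S -> T0 A | T1 C | T2 B | c
  A -> S T0 | T0 T1 | T1 B | c
  B -> T0 T1 | T1 B | c
  C -> c
  T0 -> a
  T1 -> c
  T2 -> b

CYK table (by increasing span):
  T[0,0] 'a' = {T0}  orig:{}
  T[1,1] 'a' = {T0}  orig:{}
  T[2,2] 'c' = {A,B,C,S,T1}  orig:{A,B,C,S}
  T[0,1] 'aa' = ∅
  T[1,2] 'ac' = {A,B,S}
  T[0,2] 'aac' = {S}

S ∈ T[0,2] ⇒ YES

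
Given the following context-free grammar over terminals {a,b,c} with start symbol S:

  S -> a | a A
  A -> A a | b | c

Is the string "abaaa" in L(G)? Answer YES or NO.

CNF form of G:
  S -> T0 A | a
  A -> A T0 | b | c
  T0 -> a

CYK fill:
  T[0,0] 'a' = {S,T0}  orig:{S}
  T[1,1] 'b' = {A}
  T[2,2] 'a' = {S,T0}  orig:{S}
  T[3,3] 'a' = {S,T0}  orig:{S}
  T[4,4] 'a' = {S,T0}  orig:{S}
  T[0,1] 'ab' = {S}
  T[1,2] 'ba' = {A}
  T[2,3] 'aa' = ∅
  T[3,4] 'aa' = ∅
  T[0,2] 'aba' = {S}
  T[1,3] 'baa' = {A}
  T[2,4] 'aaa' = ∅
  T[0,3] 'abaa' = {S}
  T[1,4] 'baaa' = {A}
  T[0,4] 'abaaa' = {S}

S ∈ T[0,4] ⇒ YES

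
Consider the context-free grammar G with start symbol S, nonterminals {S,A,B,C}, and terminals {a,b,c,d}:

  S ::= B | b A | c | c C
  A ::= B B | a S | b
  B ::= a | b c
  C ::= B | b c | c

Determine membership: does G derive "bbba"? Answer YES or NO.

CNF form of G:
  S -> T1 A | T1 T2 | T2 C | a | c
  A -> B B | T0 S | b
  B -> T1 T2 | a
  C -> T1 T2 | a | c
  T0 -> a
  T1 -> b
  T2 -> c

CYK fill:
  cell(0,0) b: {A,T1}  orig:{A}
  cell(1,1) b: {A,T1}  orig:{A}
  cell(2,2) b: {A,T1}  orig:{A}
  cell(3,3) a: {B,C,S,T0}  orig:{B,C,S}
  cell(0,1) bb: {S}
  cell(1,2) bb: {S}
  cell(2,3) ba: ∅
  cell(0,2) bbb: ∅
  cell(1,3) bba: ∅
  cell(0,3) bbba: ∅

S ∉ T[0,3] ⇒ NO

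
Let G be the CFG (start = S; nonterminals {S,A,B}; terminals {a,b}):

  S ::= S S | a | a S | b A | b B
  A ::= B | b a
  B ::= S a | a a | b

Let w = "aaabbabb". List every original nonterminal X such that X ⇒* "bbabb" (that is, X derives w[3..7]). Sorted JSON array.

Convert to CNF:
  S -> S S | T0 S | T1 A | T1 B | a
  A -> S T0 | T0 T0 | T1 T0 | b
  B -> S T0 | T0 T0 | b
  T0 -> a
  T1 -> b

CYK fill — only the sub-triangle for w[3..7]:
  T[3,3] 'b' = {A,B,T1}  orig:{A,B}
  T[4,4] 'b' = {A,B,T1}  orig:{A,B}
  T[5,5] 'a' = {S,T0}  orig:{S}
  T[6,6] 'b' = {A,B,T1}  orig:{A,B}
  T[7,7] 'b' = {A,B,T1}  orig:{A,B}
  T[3,4] 'bb' = {S}
  T[4,5] 'ba' = {A}
  T[5,6] 'ab' = ∅
  T[6,7] 'bb' = {S}
  T[3,5] 'bba' = {A,B,S}
  T[4,6] 'bab' = ∅
  T[5,7] 'abb' = {S}
  T[3,6] 'bbab' = ∅
  T[4,7] 'babb' = ∅
  T[3,7] 'bbabb' = {S}

Original NTs in T[3,7] deriving "bbabb": ["S"]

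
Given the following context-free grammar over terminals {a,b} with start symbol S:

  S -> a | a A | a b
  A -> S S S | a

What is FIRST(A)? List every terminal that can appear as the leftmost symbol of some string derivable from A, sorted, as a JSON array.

FIRST iteration:
[1]
  A via A→a: +{a}
  S via S→a: +{a}
  S: {a}  A: {a}
[2] — fixpoint
  S: {a}  A: {a}

FIRST(A) = ["a"]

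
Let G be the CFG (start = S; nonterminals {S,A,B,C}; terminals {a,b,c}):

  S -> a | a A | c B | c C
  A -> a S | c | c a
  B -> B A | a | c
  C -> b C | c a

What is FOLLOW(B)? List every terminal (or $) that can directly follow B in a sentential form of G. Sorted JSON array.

FIRST iteration:
round 1:
  A via A→a S: +{a}
  A via A→c: +{c}
  B via B→a: +{a}
  B via B→c: +{c}
  C via C→b C: +{b}
  C via C→c a: +{c}
  S via S→a: +{a}
  S via S→c B: +{c}
  FIRST[S]={a,c}  FIRST[A]={a,c}  FIRST[B]={a,c}  FIRST[C]={b,c}
round 2: done
  FIRST[S]={a,c}  FIRST[A]={a,c}  FIRST[B]={a,c}  FIRST[C]={b,c}

FOLLOW iteration:
seed FOLLOW(S) with $
[1]
  B→B A: FOLLOW(B) ⊇ FIRST(A) = {a,c}; new: +{a,c}
  B→B A: FOLLOW(A) ⊇ FOLLOW(B) ⊇ {a,c}; new: +{a,c}
  S→a A: FOLLOW(A) ⊇ FOLLOW(S) ⊇ {$}; new: +{$}
  S→c B: FOLLOW(B) ⊇ FOLLOW(S) ⊇ {$}; new: +{$}
  S→c C: FOLLOW(C) ⊇ FOLLOW(S) ⊇ {$}; new: +{$}
  FOLLOW[S]={$}  FOLLOW[A]={$,a,c}  FOLLOW[B]={$,a,c}  FOLLOW[C]={$}
[2]
  A→a S: FOLLOW(S) ⊇ FOLLOW(A) ⊇ {$,a,c}; new: +{a,c}
  S→c C: FOLLOW(C) ⊇ FOLLOW(S) ⊇ {$,a,c}; new: +{a,c}
  FOLLOW[S]={$,a,c}  FOLLOW[A]={$,a,c}  FOLLOW[B]={$,a,c}  FOLLOW[C]={$,a,c}
[3] (stable)
  FOLLOW[S]={$,a,c}  FOLLOW[A]={$,a,c}  FOLLOW[B]={$,a,c}  FOLLOW[C]={$,a,c}

FOLLOW(B) = ["$", "a", "c"]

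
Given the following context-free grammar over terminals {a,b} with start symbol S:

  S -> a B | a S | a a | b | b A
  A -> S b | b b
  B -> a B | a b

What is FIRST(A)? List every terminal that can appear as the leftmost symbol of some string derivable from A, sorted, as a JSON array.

FIRST iteration:
pass 1:
  A via A→b b: +{b}
  B via B→a B: +{a}
  S via S→a B: +{a}
  S via S→b: +{b}
  S: {a,b}  A: {b}  B: {a}
pass 2:
  A via A→S b: +{a}
  S: {a,b}  A: {a,b}  B: {a}
pass 3: — fixpoint
  S: {a,b}  A: {a,b}  B: {a}

FIRST(A) = ["a", "b"]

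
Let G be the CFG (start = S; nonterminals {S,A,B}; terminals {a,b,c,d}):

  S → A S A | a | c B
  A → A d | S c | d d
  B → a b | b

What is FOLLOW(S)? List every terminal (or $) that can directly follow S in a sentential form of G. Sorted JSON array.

FIRST iteration:
[1]
  A via A→d d: +{d}
  B via B→a b: +{a}
  B via B→b: +{b}
  S via S→A S A: +{d}
  S via S→a: +{a}
  S via S→c B: +{c}
  S: {a,c,d}  A: {d}  B: {a,b}
[2]
  A via A→S c: +{a,c}
  S: {a,c,d}  A: {a,c,d}  B: {a,b}
[3] (no change)
  S: {a,c,d}  A: {a,c,d}  B: {a,b}

FOLLOW sets:
seed FOLLOW(S) with $
round 1:
  A→A d: FOLLOW(A) ⊇ FIRST(d) = {d}; new: +{d}
  A→S c: FOLLOW(S) ⊇ FIRST(c) = {c}; new: +{c}
  S→A S A: FOLLOW(A) ⊇ FIRST(S) = {a,c,d}; new: +{a,c}
  S→A S A: FOLLOW(S) ⊇ FIRST(A) = {a,c,d}; new: +{a,d}
  S→A S A: FOLLOW(A) ⊇ FOLLOW(S) ⊇ {$,a,c,d}; new: +{$}
  S→c B: FOLLOW(B) ⊇ FOLLOW(S) ⊇ {$,a,c,d}; new: +{$,a,c,d}
  FOLLOW(S)={$,a,c,d}  FOLLOW(A)={$,a,c,d}  FOLLOW(B)={$,a,c,d}
round 2: (no change)
  FOLLOW(S)={$,a,c,d}  FOLLOW(A)={$,a,c,d}  FOLLOW(B)={$,a,c,d}

FOLLOW(S) = ["$", "a", "c", "d"]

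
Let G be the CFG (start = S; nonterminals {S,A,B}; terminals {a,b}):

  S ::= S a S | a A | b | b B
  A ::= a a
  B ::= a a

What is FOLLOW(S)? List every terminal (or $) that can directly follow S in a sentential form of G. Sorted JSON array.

FIRST sets, iterate to fixpoint:
pass 1:
  A via A→a a: +{a}
  B via B→a a: +{a}
  S via S→a A: +{a}
  S via S→b: +{b}
  FIRST(S)={a,b}  FIRST(A)={a}  FIRST(B)={a}
pass 2: — fixpoint
  FIRST(S)={a,b}  FIRST(A)={a}  FIRST(B)={a}

Compute FOLLOW by fixpoint:
seed FOLLOW(S) with $
iter 1:
  S→S a S: FOLLOW(S) ⊇ FIRST(a) = {a}; new: +{a}
  S→a A: FOLLOW(A) ⊇ FOLLOW(S) ⊇ {$,a}; new: +{$,a}
  S→b B: FOLLOW(B) ⊇ FOLLOW(S) ⊇ {$,a}; new: +{$,a}
  FOLLOW(S)={$,a}  FOLLOW(A)={$,a}  FOLLOW(B)={$,a}
iter 2: (no change)
  FOLLOW(S)={$,a}  FOLLOW(A)={$,a}  FOLLOW(B)={$,a}

FOLLOW(S) = ["$", "a"]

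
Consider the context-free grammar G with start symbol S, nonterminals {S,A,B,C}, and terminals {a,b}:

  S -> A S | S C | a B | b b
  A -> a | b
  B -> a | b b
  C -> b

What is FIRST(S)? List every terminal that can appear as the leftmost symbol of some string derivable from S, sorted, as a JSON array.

FIRST sets, iterate to fixpoint:
[1]
  A via A→a: +{a}
  A via A→b: +{b}
  B via B→a: +{a}
  B via B→b b: +{b}
  C via C→b: +{b}
  S via S→A S: +{a,b}
  S: {a,b}  A: {a,b}  B: {a,b}  C: {b}
[2] done
  S: {a,b}  A: {a,b}  B: {a,b}  C: {b}

FIRST(S) = ["a", "b"]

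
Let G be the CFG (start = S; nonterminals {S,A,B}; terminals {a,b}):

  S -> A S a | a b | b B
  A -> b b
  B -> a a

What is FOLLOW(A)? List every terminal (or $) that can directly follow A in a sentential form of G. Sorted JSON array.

Compute FIRST by fixpoint:
round 1:
  A via A→b b: +{b}
  B via B→a a: +{a}
  S via S→A S a: +{b}
  S via S→a b: +{a}
  FIRST(S)={a,b}  FIRST(A)={b}  FIRST(B)={a}
round 2: done
  FIRST(S)={a,b}  FIRST(A)={b}  FIRST(B)={a}

FOLLOW sets:
seed FOLLOW(S) with $
[1]
  S→A S a: FOLLOW(A) ⊇ FIRST(S) = {a,b}; new: +{a,b}
  S→A S a: FOLLOW(S) ⊇ FIRST(a) = {a}; new: +{a}
  S→b B: FOLLOW(B) ⊇ FOLLOW(S) ⊇ {$,a}; new: +{$,a}
  S: {$,a}  A: {a,b}  B: {$,a}
[2] (no change)
  S: {$,a}  A: {a,b}  B: {$,a}

FOLLOW(A) = ["a", "b"]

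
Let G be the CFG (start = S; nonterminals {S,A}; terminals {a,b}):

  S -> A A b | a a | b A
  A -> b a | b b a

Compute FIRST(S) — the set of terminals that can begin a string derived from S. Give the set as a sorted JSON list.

Compute FIRST by fixpoint:
pass 1:
  A via A→b a: +{b}
  S via S→A A b: +{b}
  S via S→a a: +{a}
  FIRST[S]={a,b}  FIRST[A]={b}
pass 2: done
  FIRST[S]={a,b}  FIRST[A]={b}

FIRST(S) = ["a", "b"]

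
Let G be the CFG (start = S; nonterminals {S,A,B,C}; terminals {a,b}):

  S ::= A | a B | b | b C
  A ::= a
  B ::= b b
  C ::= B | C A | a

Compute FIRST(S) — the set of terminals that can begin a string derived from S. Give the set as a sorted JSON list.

FIRST sets, iterate to fixpoint:
iter 1:
  A via A→a: +{a}
  B via B→b b: +{b}
  C via C→B: +{b}
  C via C→a: +{a}
  S via S→A: +{a}
  S via S→b: +{b}
  FIRST[S]={a,b}  FIRST[A]={a}  FIRST[B]={b}  FIRST[C]={a,b}
iter 2: done
  FIRST[S]={a,b}  FIRST[A]={a}  FIRST[B]={b}  FIRST[C]={a,b}

FIRST(S) = ["a", "b"]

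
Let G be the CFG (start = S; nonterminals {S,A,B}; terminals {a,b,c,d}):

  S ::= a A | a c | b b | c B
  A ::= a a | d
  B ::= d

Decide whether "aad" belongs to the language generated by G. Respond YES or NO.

CNF form of G:
  S -> T0 A | T0 T1 | T1 B | T2 T2
  A -> T0 T0 | d
  B -> d
  T0 -> a
  T1 -> c
  T2 -> b

CYK table (by increasing span):
  cell(0,0) a: {T0}  orig:{}
  cell(1,1) a: {T0}  orig:{}
  cell(2,2) d: {A,B}
  cell(0,1) aa: {A}
  cell(1,2) ad: {S}
  cell(0,2) aad: ∅

S ∉ T[0,2] ⇒ NO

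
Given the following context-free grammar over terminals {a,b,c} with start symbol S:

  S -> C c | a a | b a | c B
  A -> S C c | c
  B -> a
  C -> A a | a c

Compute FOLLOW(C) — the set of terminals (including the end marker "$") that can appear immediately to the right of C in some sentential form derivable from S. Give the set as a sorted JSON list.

FIRST sets, iterate to fixpoint:
[1]
  A via A→c: +{c}
  B via B→a: +{a}
  C via C→A a: +{c}
  C via C→a c: +{a}
  S via S→C c: +{a,c}
  S via S→b a: +{b}
  FIRST[S]={a,b,c}  FIRST[A]={c}  FIRST[B]={a}  FIRST[C]={a,c}
[2]
  A via A→S C c: +{a,b}
  C via C→A a: +{b}
  FIRST[S]={a,b,c}  FIRST[A]={a,b,c}  FIRST[B]={a}  FIRST[C]={a,b,c}
[3] done
  FIRST[S]={a,b,c}  FIRST[A]={a,b,c}  FIRST[B]={a}  FIRST[C]={a,b,c}

Compute FOLLOW by fixpoint:
FOLLOW(S) := {$}
iter 1:
  A→S C c: FOLLOW(S) ⊇ FIRST(C) = {a,b,c}; new: +{a,b,c}
  A→S C c: FOLLOW(C) ⊇ FIRST(c) = {c}; new: +{c}
  C→A a: FOLLOW(A) ⊇ FIRST(a) = {a}; new: +{a}
  S→c B: FOLLOW(B) ⊇ FOLLOW(S) ⊇ {$,a,b,c}; new: +{$,a,b,c}
  FOLLOW[S]={$,a,b,c}  FOLLOW[A]={a}  FOLLOW[B]={$,a,b,c}  FOLLOW[C]={c}
iter 2: — fixpoint
  FOLLOW[S]={$,a,b,c}  FOLLOW[A]={a}  FOLLOW[B]={$,a,b,c}  FOLLOW[C]={c}

FOLLOW(C) = ["c"]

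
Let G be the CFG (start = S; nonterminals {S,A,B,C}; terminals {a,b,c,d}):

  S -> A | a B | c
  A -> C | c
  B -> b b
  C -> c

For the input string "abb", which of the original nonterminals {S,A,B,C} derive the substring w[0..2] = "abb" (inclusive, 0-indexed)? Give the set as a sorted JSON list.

CNF form of G:
  S -> T1 B | c
  A -> c
  B -> T0 T0
  C -> c
  T0 -> b
  T1 -> a

Fill CYK table bottom-up (cells [i..j] with 0 ≤ i ≤ j ≤ 2 only):
  [0..0]={T1}  "a"  orig:{}
  [1..1]={T0}  "b"  orig:{}
  [2..2]={T0}  "b"  orig:{}
  [0..1]=∅  "ab"
  [1..2]={B}  "bb"
  [0..2]={S}  "abb"

Original NTs in T[0,2] deriving "abb": ["S"]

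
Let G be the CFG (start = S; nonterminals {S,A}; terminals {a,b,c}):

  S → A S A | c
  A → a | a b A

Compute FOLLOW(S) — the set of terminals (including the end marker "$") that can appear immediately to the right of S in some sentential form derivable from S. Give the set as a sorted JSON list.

FIRST iteration:
round 1:
  A via A→a: +{a}
  S via S→A S A: +{a}
  S via S→c: +{c}
  FIRST(S)={a,c}  FIRST(A)={a}
round 2: — fixpoint
  FIRST(S)={a,c}  FIRST(A)={a}

Compute FOLLOW by fixpoint:
seed FOLLOW(S) with $
pass 1:
  S→A S A: FOLLOW(A) ⊇ FIRST(S) = {a,c}; new: +{a,c}
  S→A S A: FOLLOW(S) ⊇ FIRST(A) = {a}; new: +{a}
  S→A S A: FOLLOW(A) ⊇ FOLLOW(S) ⊇ {$,a}; new: +{$}
  S: {$,a}  A: {$,a,c}
pass 2: — fixpoint
  S: {$,a}  A: {$,a,c}

FOLLOW(S) = ["$", "a"]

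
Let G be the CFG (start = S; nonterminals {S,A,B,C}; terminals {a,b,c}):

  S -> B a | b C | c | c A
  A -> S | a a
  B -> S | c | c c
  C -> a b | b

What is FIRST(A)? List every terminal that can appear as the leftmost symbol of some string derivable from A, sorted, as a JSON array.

Compute FIRST by fixpoint:
iter 1:
  A via A→a a: +{a}
  B via B→c: +{c}
  C via C→a b: +{a}
  C via C→b: +{b}
  S via S→B a: +{c}
  S via S→b C: +{b}
  FIRST[S]={b,c}  FIRST[A]={a}  FIRST[B]={c}  FIRST[C]={a,b}
iter 2:
  A via A→S: +{b,c}
  B via B→S: +{b}
  FIRST[S]={b,c}  FIRST[A]={a,b,c}  FIRST[B]={b,c}  FIRST[C]={a,b}
iter 3: done
  FIRST[S]={b,c}  FIRST[A]={a,b,c}  FIRST[B]={b,c}  FIRST[C]={a,b}

FIRST(A) = ["a", "b", "c"]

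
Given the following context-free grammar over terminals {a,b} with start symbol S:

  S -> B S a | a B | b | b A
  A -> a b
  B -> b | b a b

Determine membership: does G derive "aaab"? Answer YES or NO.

Convert to CNF:
  S -> B X3 | T0 B | T1 A | b
  A -> T0 T1
  B -> T1 X2 | b
  T0 -> a
  T1 -> b
  X2 -> T0 T1
  X3 -> S T0

CYK table (by increasing span):
  [0..0]={T0}  "a"  orig:{}
  [1..1]={T0}  "a"  orig:{}
  [2..2]={T0}  "a"  orig:{}
  [3..3]={B,S,T1}  "b"  orig:{B,S}
  [0..1]=∅  "aa"
  [1..2]=∅  "aa"
  [2..3]={A,S,X2}  "ab"  orig:{A,S}
  [0..2]=∅  "aaa"
  [1..3]=∅  "aab"
  [0..3]=∅  "aaab"

S ∉ T[0,3] ⇒ NO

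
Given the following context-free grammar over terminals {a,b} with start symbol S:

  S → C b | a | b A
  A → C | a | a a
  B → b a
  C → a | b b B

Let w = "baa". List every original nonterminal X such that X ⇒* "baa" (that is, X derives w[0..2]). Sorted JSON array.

Convert to CNF:
  S -> C T1 | T1 A | a
  A -> T0 T0 | T1 X2 | a
  B -> T1 T0
  C -> T1 X3 | a
  T0 -> a
  T1 -> b
  X2 -> T1 B
  X3 -> T1 B

CYK table (by increasing span), restricted to cells inside w[0..2]:
  T[0,0] 'b' = {T1}  orig:{}
  T[1,1] 'a' = {A,C,S,T0}  orig:{A,C,S}
  T[2,2] 'a' = {A,C,S,T0}  orig:{A,C,S}
  T[0,1] 'ba' = {B,S}
  T[1,2] 'aa' = {A}
  T[0,2] 'baa' = {S}

Original NTs in T[0,2] deriving "baa": ["S"]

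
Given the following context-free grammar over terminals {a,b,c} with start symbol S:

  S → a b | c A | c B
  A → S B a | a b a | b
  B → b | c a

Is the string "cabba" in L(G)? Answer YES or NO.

Convert to CNF:
  S -> T0 T1 | T2 A | T2 B
  A -> S X3 | T0 X4 | b
  B -> T2 T0 | b
  T0 -> a
  T1 -> b
  T2 -> c
  X3 -> B T0
  X4 -> T1 T0

Fill CYK table bottom-up:
  [0..0]={T2}  "c"  orig:{}
  [1..1]={T0}  "a"  orig:{}
  [2..2]={A,B,T1}  "b"  orig:{A,B}
  [3..3]={A,B,T1}  "b"  orig:{A,B}
  [4..4]={T0}  "a"  orig:{}
  [0..1]={B}  "ca"
  [1..2]={S}  "ab"
  [2..3]=∅  "bb"
  [3..4]={X3,X4}  "ba"  orig:{}
  [0..2]=∅  "cab"
  [1..3]=∅  "abb"
  [2..4]=∅  "bba"
  [0..3]=∅  "cabb"
  [1..4]={A}  "abba"
  [0..4]={S}  "cabba"

S ∈ T[0,4] ⇒ YES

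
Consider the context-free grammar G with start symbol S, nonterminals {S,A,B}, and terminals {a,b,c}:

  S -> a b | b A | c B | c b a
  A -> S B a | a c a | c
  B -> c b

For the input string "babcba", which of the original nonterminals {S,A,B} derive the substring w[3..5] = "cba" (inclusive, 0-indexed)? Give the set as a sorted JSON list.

CNF form of G:
  S -> T0 T2 | T1 B | T1 X5 | T2 A
  A -> S X3 | T0 X4 | c
  B -> T1 T2
  T0 -> a
  T1 -> c
  T2 -> b
  X3 -> B T0
  X4 -> T1 T0
  X5 -> T2 T0

CYK table (by increasing span) (cells [i..j] with 3 ≤ i ≤ j ≤ 5 only):
  cell(3,3) c: {A,T1}  orig:{A}
  cell(4,4) b: {T2}  orig:{}
  cell(5,5) a: {T0}  orig:{}
  cell(3,4) cb: {B}
  cell(4,5) ba: {X5}  orig:{}
  cell(3,5) cba: {S,X3}  orig:{S}

Original NTs in T[3,5] deriving "cba": ["S"]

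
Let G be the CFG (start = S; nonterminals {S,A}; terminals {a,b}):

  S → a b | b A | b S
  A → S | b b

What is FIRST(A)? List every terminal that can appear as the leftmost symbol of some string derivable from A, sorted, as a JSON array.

FIRST sets, iterate to fixpoint:
pass 1:
  A via A→b b: +{b}
  S via S→a b: +{a}
  S via S→b A: +{b}
  FIRST[S]={a,b}  FIRST[A]={b}
pass 2:
  A via A→S: +{a}
  FIRST[S]={a,b}  FIRST[A]={a,b}
pass 3: (no change)
  FIRST[S]={a,b}  FIRST[A]={a,b}

FIRST(A) = ["a", "b"]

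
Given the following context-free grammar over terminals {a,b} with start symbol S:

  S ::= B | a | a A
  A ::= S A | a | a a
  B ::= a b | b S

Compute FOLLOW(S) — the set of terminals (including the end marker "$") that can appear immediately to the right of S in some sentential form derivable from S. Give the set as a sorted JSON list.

FIRST sets, iterate to fixpoint:
pass 1:
  A via A→a: +{a}
  B via B→a b: +{a}
  B via B→b S: +{b}
  S via S→B: +{a,b}
  S: {a,b}  A: {a}  B: {a,b}
pass 2:
  A via A→S A: +{b}
  S: {a,b}  A: {a,b}  B: {a,b}
pass 3: (stable)
  S: {a,b}  A: {a,b}  B: {a,b}

FOLLOW sets:
FOLLOW(S) := {$}
[1]
  A→S A: FOLLOW(S) ⊇ FIRST(A) = {a,b}; new: +{a,b}
  S→B: FOLLOW(B) ⊇ FOLLOW(S) ⊇ {$,a,b}; new: +{$,a,b}
  S→a A: FOLLOW(A) ⊇ FOLLOW(S) ⊇ {$,a,b}; new: +{$,a,b}
  S: {$,a,b}  A: {$,a,b}  B: {$,a,b}
[2] — fixpoint
  S: {$,a,b}  A: {$,a,b}  B: {$,a,b}

FOLLOW(S) = ["$", "a", "b"]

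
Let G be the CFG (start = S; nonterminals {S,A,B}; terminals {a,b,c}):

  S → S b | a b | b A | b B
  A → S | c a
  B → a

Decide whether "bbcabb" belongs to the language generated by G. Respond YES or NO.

Convert to CNF:
  S -> S T0 | T0 A | T0 B | T1 T0
  A -> S T0 | T0 A | T0 B | T1 T0 | T2 T1
  B -> a
  T0 -> b
  T1 -> a
  T2 -> c

Fill CYK table bottom-up:
  T[0,0] 'b' = {T0}  orig:{}
  T[1,1] 'b' = {T0}  orig:{}
  T[2,2] 'c' = {T2}  orig:{}
  T[3,3] 'a' = {B,T1}  orig:{B}
  T[4,4] 'b' = {T0}  orig:{}
  T[5,5] 'b' = {T0}  orig:{}
  T[0,1] 'bb' = ∅
  T[1,2] 'bc' = ∅
  T[2,3] 'ca' = {A}
  T[3,4] 'ab' = {A,S}
  T[4,5] 'bb' = ∅
  T[0,2] 'bbc' = ∅
  T[1,3] 'bca' = {A,S}
  T[2,4] 'cab' = ∅
  T[3,5] 'abb' = {A,S}
  T[0,3] 'bbca' = {A,S}
  T[1,4] 'bcab' = {A,S}
  T[2,5] 'cabb' = ∅
  T[0,4] 'bbcab' = {A,S}
  T[1,5] 'bcabb' = {A,S}
  T[0,5] 'bbcabb' = {A,S}

S ∈ T[0,5] ⇒ YES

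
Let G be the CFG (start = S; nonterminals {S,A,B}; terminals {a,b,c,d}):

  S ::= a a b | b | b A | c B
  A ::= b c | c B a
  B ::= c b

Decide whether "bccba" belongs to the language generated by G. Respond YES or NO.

CNF form of G:
  S -> T0 A | T1 B | T2 X4 | b
  A -> T0 T1 | T1 X3
  B -> T1 T0
  T0 -> b
  T1 -> c
  T2 -> a
  X3 -> B T2
  X4 -> T2 T0

CYK fill:
  cell(0,0) b: {S,T0}  orig:{S}
  cell(1,1) c: {T1}  orig:{}
  cell(2,2) c: {T1}  orig:{}
  cell(3,3) b: {S,T0}  orig:{S}
  cell(4,4) a: {T2}  orig:{}
  cell(0,1) bc: {A}
  cell(1,2) cc: ∅
  cell(2,3) cb: {B}
  cell(3,4) ba: ∅
  cell(0,2) bcc: ∅
  cell(1,3) ccb: {S}
  cell(2,4) cba: {X3}  orig:{}
  cell(0,3) bccb: ∅
  cell(1,4) ccba: {A}
  cell(0,4) bccba: {S}

S ∈ T[0,4] ⇒ YES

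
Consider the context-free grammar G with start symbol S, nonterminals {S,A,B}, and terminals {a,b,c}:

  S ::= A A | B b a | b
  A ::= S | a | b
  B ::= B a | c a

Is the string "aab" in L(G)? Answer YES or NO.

CNF form of G:
  S -> A A | B X4 | b
  A -> A A | B X3 | a | b
  B -> B T1 | T2 T1
  T0 -> b
  T1 -> a
  T2 -> c
  X3 -> T0 T1
  X4 -> T0 T1

Fill CYK table bottom-up:
  T[0,0] 'a' = {A,T1}  orig:{A}
  T[1,1] 'a' = {A,T1}  orig:{A}
  T[2,2] 'b' = {A,S,T0}  orig:{A,S}
  T[0,1] 'aa' = {A,S}
  T[1,2] 'ab' = {A,S}
  T[0,2] 'aab' = {A,S}

S ∈ T[0,2] ⇒ YES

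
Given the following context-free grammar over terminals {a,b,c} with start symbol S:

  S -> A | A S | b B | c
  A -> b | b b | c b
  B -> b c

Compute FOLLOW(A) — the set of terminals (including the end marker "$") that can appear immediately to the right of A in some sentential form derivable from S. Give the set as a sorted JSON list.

FIRST iteration:
pass 1:
  A via A→b: +{b}
  A via A→c b: +{c}
  B via B→b c: +{b}
  S via S→A: +{b,c}
  FIRST(S)={b,c}  FIRST(A)={b,c}  FIRST(B)={b}
pass 2: done
  FIRST(S)={b,c}  FIRST(A)={b,c}  FIRST(B)={b}

FOLLOW iteration:
seed FOLLOW(S) with $
pass 1:
  S→A: FOLLOW(A) ⊇ FOLLOW(S) ⊇ {$}; new: +{$}
  S→A S: FOLLOW(A) ⊇ FIRST(S) = {b,c}; new: +{b,c}
  S→b B: FOLLOW(B) ⊇ FOLLOW(S) ⊇ {$}; new: +{$}
  S: {$}  A: {$,b,c}  B: {$}
pass 2: — fixpoint
  S: {$}  A: {$,b,c}  B: {$}

FOLLOW(A) = ["$", "b", "c"]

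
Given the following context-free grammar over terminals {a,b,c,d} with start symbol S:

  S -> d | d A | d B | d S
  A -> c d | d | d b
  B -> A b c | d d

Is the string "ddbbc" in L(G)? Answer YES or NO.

CNF form of G:
  S -> T1 A | T1 B | T1 S | d
  A -> T0 T1 | T1 T2 | d
  B -> A X3 | T1 T1
  T0 -> c
  T1 -> d
  T2 -> b
  X3 -> T2 T0

CYK fill:
  [0..0]={A,S,T1}  "d"  orig:{A,S}
  [1..1]={A,S,T1}  "d"  orig:{A,S}
  [2..2]={T2}  "b"  orig:{}
  [3..3]={T2}  "b"  orig:{}
  [4..4]={T0}  "c"  orig:{}
  [0..1]={B,S}  "dd"
  [1..2]={A}  "db"
  [2..3]=∅  "bb"
  [3..4]={X3}  "bc"  orig:{}
  [0..2]={S}  "ddb"
  [1..3]=∅  "dbb"
  [2..4]=∅  "bbc"
  [0..3]=∅  "ddbb"
  [1..4]={B}  "dbbc"
  [0..4]={S}  "ddbbc"

S ∈ T[0,4] ⇒ YES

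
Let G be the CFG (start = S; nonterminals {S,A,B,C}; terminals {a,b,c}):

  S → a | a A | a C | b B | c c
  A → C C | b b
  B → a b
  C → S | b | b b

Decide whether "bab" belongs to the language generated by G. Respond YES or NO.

CNF form of G:
  S -> T0 B | T1 A | T1 C | T2 T2 | a
  A -> C C | T0 T0
  B -> T1 T0
  C -> T0 B | T0 T0 | T1 A | T1 C | T2 T2 | a | b
  T0 -> b
  T1 -> a
  T2 -> c

Fill CYK table bottom-up:
  [0..0]={C,T0}  "b"  orig:{C}
  [1..1]={C,S,T1}  "a"  orig:{C,S}
  [2..2]={C,T0}  "b"  orig:{C}
  [0..1]={A}  "ba"
  [1..2]={A,B,C,S}  "ab"
  [0..2]={A,C,S}  "bab"

S ∈ T[0,2] ⇒ YES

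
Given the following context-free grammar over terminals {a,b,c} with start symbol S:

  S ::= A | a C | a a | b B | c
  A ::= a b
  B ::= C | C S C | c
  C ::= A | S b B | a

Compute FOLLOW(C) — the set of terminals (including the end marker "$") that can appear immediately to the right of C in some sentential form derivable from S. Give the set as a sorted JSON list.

FIRST sets, iterate to fixpoint:
pass 1:
  A via A→a b: +{a}
  B via B→c: +{c}
  C via C→A: +{a}
  S via S→A: +{a}
  S via S→b B: +{b}
  S via S→c: +{c}
  S: {a,b,c}  A: {a}  B: {c}  C: {a}
pass 2:
  B via B→C: +{a}
  C via C→S b B: +{b,c}
  S: {a,b,c}  A: {a}  B: {a,c}  C: {a,b,c}
pass 3:
  B via B→C: +{b}
  S: {a,b,c}  A: {a}  B: {a,b,c}  C: {a,b,c}
pass 4: (stable)
  S: {a,b,c}  A: {a}  B: {a,b,c}  C: {a,b,c}

Compute FOLLOW by fixpoint:
seed FOLLOW(S) with $
round 1:
  B→C S C: FOLLOW(C) ⊇ FIRST(S) = {a,b,c}; new: +{a,b,c}
  B→C S C: FOLLOW(S) ⊇ FIRST(C) = {a,b,c}; new: +{a,b,c}
  C→A: FOLLOW(A) ⊇ FOLLOW(C) ⊇ {a,b,c}; new: +{a,b,c}
  C→S b B: FOLLOW(B) ⊇ FOLLOW(C) ⊇ {a,b,c}; new: +{a,b,c}
  S→A: FOLLOW(A) ⊇ FOLLOW(S) ⊇ {$,a,b,c}; new: +{$}
  S→a C: FOLLOW(C) ⊇ FOLLOW(S) ⊇ {$,a,b,c}; new: +{$}
  S→b B: FOLLOW(B) ⊇ FOLLOW(S) ⊇ {$,a,b,c}; new: +{$}
  FOLLOW(S)={$,a,b,c}  FOLLOW(A)={$,a,b,c}  FOLLOW(B)={$,a,b,c}  FOLLOW(C)={$,a,b,c}
round 2: done
  FOLLOW(S)={$,a,b,c}  FOLLOW(A)={$,a,b,c}  FOLLOW(B)={$,a,b,c}  FOLLOW(C)={$,a,b,c}

FOLLOW(C) = ["$", "a", "b", "c"]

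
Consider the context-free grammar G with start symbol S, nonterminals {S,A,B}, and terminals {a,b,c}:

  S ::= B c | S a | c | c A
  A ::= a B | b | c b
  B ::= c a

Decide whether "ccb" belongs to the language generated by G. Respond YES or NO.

Convert to CNF:
  S -> B T1 | S T0 | T1 A | c
  A -> T0 B | T1 T2 | b
  B -> T1 T0
  T0 -> a
  T1 -> c
  T2 -> b

CYK table (by increasing span):
  [0..0]={S,T1}  "c"  orig:{S}
  [1..1]={S,T1}  "c"  orig:{S}
  [2..2]={A,T2}  "b"  orig:{A}
  [0..1]=∅  "cc"
  [1..2]={A,S}  "cb"
  [0..2]={S}  "ccb"

S ∈ T[0,2] ⇒ YES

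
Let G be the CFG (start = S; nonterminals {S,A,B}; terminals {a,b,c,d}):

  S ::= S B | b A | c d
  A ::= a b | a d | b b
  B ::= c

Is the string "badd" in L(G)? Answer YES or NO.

CNF form of G:
  S -> S B | T1 A | T3 T2
  A -> T0 T1 | T0 T2 | T1 T1
  B -> c
  T0 -> a
  T1 -> b
  T2 -> d
  T3 -> c

CYK table (by increasing span):
  cell(0,0) b: {T1}  orig:{}
  cell(1,1) a: {T0}  orig:{}
  cell(2,2) d: {T2}  orig:{}
  cell(3,3) d: {T2}  orig:{}
  cell(0,1) ba: ∅
  cell(1,2) ad: {A}
  cell(2,3) dd: ∅
  cell(0,2) bad: {S}
  cell(1,3) add: ∅
  cell(0,3) badd: ∅

S ∉ T[0,3] ⇒ NO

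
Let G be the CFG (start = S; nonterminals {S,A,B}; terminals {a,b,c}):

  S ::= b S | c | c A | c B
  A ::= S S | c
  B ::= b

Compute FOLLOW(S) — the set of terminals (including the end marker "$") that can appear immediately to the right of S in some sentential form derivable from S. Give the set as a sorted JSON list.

FIRST iteration:
pass 1:
  A via A→c: +{c}
  B via B→b: +{b}
  S via S→b S: +{b}
  S via S→c: +{c}
  FIRST(S)={b,c}  FIRST(A)={c}  FIRST(B)={b}
pass 2:
  A via A→S S: +{b}
  FIRST(S)={b,c}  FIRST(A)={b,c}  FIRST(B)={b}
pass 3: (stable)
  FIRST(S)={b,c}  FIRST(A)={b,c}  FIRST(B)={b}

Compute FOLLOW by fixpoint:
seed FOLLOW(S) with $
[1]
  A→S S: FOLLOW(S) ⊇ FIRST(S) = {b,c}; new: +{b,c}
  S→c A: FOLLOW(A) ⊇ FOLLOW(S) ⊇ {$,b,c}; new: +{$,b,c}
  S→c B: FOLLOW(B) ⊇ FOLLOW(S) ⊇ {$,b,c}; new: +{$,b,c}
  S: {$,b,c}  A: {$,b,c}  B: {$,b,c}
[2] (stable)
  S: {$,b,c}  A: {$,b,c}  B: {$,b,c}

FOLLOW(S) = ["$", "b", "c"]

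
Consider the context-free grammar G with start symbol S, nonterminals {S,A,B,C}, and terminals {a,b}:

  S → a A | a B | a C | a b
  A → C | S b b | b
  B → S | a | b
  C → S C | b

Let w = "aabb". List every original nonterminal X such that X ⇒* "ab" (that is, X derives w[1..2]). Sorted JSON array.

Convert to CNF:
  S -> T1 A | T1 B | T1 C | T1 T0
  A -> S C | S X2 | b
  B -> T1 A | T1 B | T1 C | T1 T0 | a | b
  C -> S C | b
  T0 -> b
  T1 -> a
  X2 -> T0 T0

CYK table (by increasing span) — only the sub-triangle for w[1..2]:
  T[1,1] 'a' = {B,T1}  orig:{B}
  T[2,2] 'b' = {A,B,C,T0}  orig:{A,B,C}
  T[1,2] 'ab' = {B,S}

Original NTs in T[1,2] deriving "ab": ["B", "S"]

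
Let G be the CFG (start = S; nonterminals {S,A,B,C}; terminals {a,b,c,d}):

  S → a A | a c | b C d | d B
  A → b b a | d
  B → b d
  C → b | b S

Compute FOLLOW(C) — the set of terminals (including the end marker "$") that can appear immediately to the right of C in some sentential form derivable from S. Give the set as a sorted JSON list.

FIRST sets, iterate to fixpoint:
pass 1:
  A via A→b b a: +{b}
  A via A→d: +{d}
  B via B→b d: +{b}
  C via C→b: +{b}
  S via S→a A: +{a}
  S via S→b C d: +{b}
  S via S→d B: +{d}
  FIRST(S)={a,b,d}  FIRST(A)={b,d}  FIRST(B)={b}  FIRST(C)={b}
pass 2: (stable)
  FIRST(S)={a,b,d}  FIRST(A)={b,d}  FIRST(B)={b}  FIRST(C)={b}

FOLLOW sets:
FOLLOW(S) := {$}
pass 1:
  S→a A: FOLLOW(A) ⊇ FOLLOW(S) ⊇ {$}; new: +{$}
  S→b C d: FOLLOW(C) ⊇ FIRST(d) = {d}; new: +{d}
  S→d B: FOLLOW(B) ⊇ FOLLOW(S) ⊇ {$}; new: +{$}
  S: {$}  A: {$}  B: {$}  C: {d}
pass 2:
  C→b S: FOLLOW(S) ⊇ FOLLOW(C) ⊇ {d}; new: +{d}
  S→a A: FOLLOW(A) ⊇ FOLLOW(S) ⊇ {$,d}; new: +{d}
  S→d B: FOLLOW(B) ⊇ FOLLOW(S) ⊇ {$,d}; new: +{d}
  S: {$,d}  A: {$,d}  B: {$,d}  C: {d}
pass 3: (stable)
  S: {$,d}  A: {$,d}  B: {$,d}  C: {d}

FOLLOW(C) = ["d"]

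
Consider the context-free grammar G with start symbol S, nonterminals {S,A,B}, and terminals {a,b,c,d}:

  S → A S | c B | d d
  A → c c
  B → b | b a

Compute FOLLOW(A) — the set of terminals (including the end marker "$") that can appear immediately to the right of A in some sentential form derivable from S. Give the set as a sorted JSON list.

FIRST sets, iterate to fixpoint:
iter 1:
  A via A→c c: +{c}
  B via B→b: +{b}
  S via S→A S: +{c}
  S via S→d d: +{d}
  S: {c,d}  A: {c}  B: {b}
iter 2: (no change)
  S: {c,d}  A: {c}  B: {b}

FOLLOW iteration:
initialize: $ ∈ FOLLOW(S)
pass 1:
  S→A S: FOLLOW(A) ⊇ FIRST(S) = {c,d}; new: +{c,d}
  S→c B: FOLLOW(B) ⊇ FOLLOW(S) ⊇ {$}; new: +{$}
  FOLLOW(S)={$}  FOLLOW(A)={c,d}  FOLLOW(B)={$}
pass 2: — fixpoint
  FOLLOW(S)={$}  FOLLOW(A)={c,d}  FOLLOW(B)={$}

FOLLOW(A) = ["c", "d"]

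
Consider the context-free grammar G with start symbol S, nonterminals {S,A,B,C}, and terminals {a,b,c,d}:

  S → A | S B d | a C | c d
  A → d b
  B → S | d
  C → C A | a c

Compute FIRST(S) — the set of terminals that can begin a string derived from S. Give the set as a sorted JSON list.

FIRST iteration:
iter 1:
  A via A→d b: +{d}
  B via B→d: +{d}
  C via C→a c: +{a}
  S via S→A: +{d}
  S via S→a C: +{a}
  S via S→c d: +{c}
  FIRST[S]={a,c,d}  FIRST[A]={d}  FIRST[B]={d}  FIRST[C]={a}
iter 2:
  B via B→S: +{a,c}
  FIRST[S]={a,c,d}  FIRST[A]={d}  FIRST[B]={a,c,d}  FIRST[C]={a}
iter 3: (no change)
  FIRST[S]={a,c,d}  FIRST[A]={d}  FIRST[B]={a,c,d}  FIRST[C]={a}

FIRST(S) = ["a", "c", "d"]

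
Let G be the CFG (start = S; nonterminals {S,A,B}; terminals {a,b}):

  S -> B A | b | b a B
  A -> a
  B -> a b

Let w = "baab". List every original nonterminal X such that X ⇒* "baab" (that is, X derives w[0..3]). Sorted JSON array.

Convert to CNF:
  S -> B A | T1 X2 | b
  A -> a
  B -> T0 T1
  T0 -> a
  T1 -> b
  X2 -> T0 B

CYK table (by increasing span) (cells [i..j] with 0 ≤ i ≤ j ≤ 3 only):
  cell(0,0) b: {S,T1}  orig:{S}
  cell(1,1) a: {A,T0}  orig:{A}
  cell(2,2) a: {A,T0}  orig:{A}
  cell(3,3) b: {S,T1}  orig:{S}
  cell(0,1) ba: ∅
  cell(1,2) aa: ∅
  cell(2,3) ab: {B}
  cell(0,2) baa: ∅
  cell(1,3) aab: {X2}  orig:{}
  cell(0,3) baab: {S}

Original NTs in T[0,3] deriving "baab": ["S"]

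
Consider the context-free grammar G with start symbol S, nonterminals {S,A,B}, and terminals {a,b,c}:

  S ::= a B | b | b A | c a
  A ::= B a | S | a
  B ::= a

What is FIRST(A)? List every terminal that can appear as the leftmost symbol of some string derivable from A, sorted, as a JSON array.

Compute FIRST by fixpoint:
iter 1:
  A via A→a: +{a}
  B via B→a: +{a}
  S via S→a B: +{a}
  S via S→b: +{b}
  S via S→c a: +{c}
  S: {a,b,c}  A: {a}  B: {a}
iter 2:
  A via A→S: +{b,c}
  S: {a,b,c}  A: {a,b,c}  B: {a}
iter 3: (stable)
  S: {a,b,c}  A: {a,b,c}  B: {a}

FIRST(A) = ["a", "b", "c"]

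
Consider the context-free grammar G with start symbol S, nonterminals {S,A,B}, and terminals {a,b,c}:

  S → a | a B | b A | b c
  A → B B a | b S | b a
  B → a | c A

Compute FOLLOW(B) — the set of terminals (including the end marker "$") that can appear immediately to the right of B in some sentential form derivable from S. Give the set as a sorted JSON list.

FIRST sets, iterate to fixpoint:
pass 1:
  A via A→b S: +{b}
  B via B→a: +{a}
  B via B→c A: +{c}
  S via S→a: +{a}
  S via S→b A: +{b}
  S: {a,b}  A: {b}  B: {a,c}
pass 2:
  A via A→B B a: +{a,c}
  S: {a,b}  A: {a,b,c}  B: {a,c}
pass 3: (no change)
  S: {a,b}  A: {a,b,c}  B: {a,c}

FOLLOW sets:
FOLLOW(S) := {$}
round 1:
  A→B B a: FOLLOW(B) ⊇ FIRST(B) = {a,c}; new: +{a,c}
  B→c A: FOLLOW(A) ⊇ FOLLOW(B) ⊇ {a,c}; new: +{a,c}
  S→a B: FOLLOW(B) ⊇ FOLLOW(S) ⊇ {$}; new: +{$}
  S→b A: FOLLOW(A) ⊇ FOLLOW(S) ⊇ {$}; new: +{$}
  FOLLOW(S)={$}  FOLLOW(A)={$,a,c}  FOLLOW(B)={$,a,c}
round 2:
  A→b S: FOLLOW(S) ⊇ FOLLOW(A) ⊇ {$,a,c}; new: +{a,c}
  FOLLOW(S)={$,a,c}  FOLLOW(A)={$,a,c}  FOLLOW(B)={$,a,c}
round 3: done
  FOLLOW(S)={$,a,c}  FOLLOW(A)={$,a,c}  FOLLOW(B)={$,a,c}

FOLLOW(B) = ["$", "a", "c"]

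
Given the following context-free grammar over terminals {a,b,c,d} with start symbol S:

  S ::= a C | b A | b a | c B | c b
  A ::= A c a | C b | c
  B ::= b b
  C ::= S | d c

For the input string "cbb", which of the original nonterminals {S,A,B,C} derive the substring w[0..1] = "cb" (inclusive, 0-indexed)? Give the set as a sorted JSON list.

CNF form of G:
  S -> T0 B | T0 T2 | T1 C | T2 A | T2 T1
  A -> A X4 | C T2 | c
  B -> T2 T2
  C -> T0 B | T0 T2 | T1 C | T2 A | T2 T1 | T3 T0
  T0 -> c
  T1 -> a
  T2 -> b
  T3 -> d
  X4 -> T0 T1

Fill CYK table bottom-up — only the sub-triangle for w[0..1]:
  T[0,0] 'c' = {A,T0}  orig:{A}
  T[1,1] 'b' = {T2}  orig:{}
  T[0,1] 'cb' = {C,S}

Original NTs in T[0,1] deriving "cb": ["C", "S"]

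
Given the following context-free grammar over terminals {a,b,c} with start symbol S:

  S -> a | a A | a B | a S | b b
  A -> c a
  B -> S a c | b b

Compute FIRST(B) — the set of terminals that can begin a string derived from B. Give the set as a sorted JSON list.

FIRST sets, iterate to fixpoint:
round 1:
  A via A→c a: +{c}
  B via B→b b: +{b}
  S via S→a: +{a}
  S via S→b b: +{b}
  FIRST[S]={a,b}  FIRST[A]={c}  FIRST[B]={b}
round 2:
  B via B→S a c: +{a}
  FIRST[S]={a,b}  FIRST[A]={c}  FIRST[B]={a,b}
round 3: — fixpoint
  FIRST[S]={a,b}  FIRST[A]={c}  FIRST[B]={a,b}

FIRST(B) = ["a", "b"]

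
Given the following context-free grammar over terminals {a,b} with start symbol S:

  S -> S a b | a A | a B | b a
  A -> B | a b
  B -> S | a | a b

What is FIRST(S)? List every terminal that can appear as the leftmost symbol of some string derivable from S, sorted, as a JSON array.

FIRST iteration:
round 1:
  A via A→a b: +{a}
  B via B→a: +{a}
  S via S→a A: +{a}
  S via S→b a: +{b}
  FIRST[S]={a,b}  FIRST[A]={a}  FIRST[B]={a}
round 2:
  B via B→S: +{b}
  FIRST[S]={a,b}  FIRST[A]={a}  FIRST[B]={a,b}
round 3:
  A via A→B: +{b}
  FIRST[S]={a,b}  FIRST[A]={a,b}  FIRST[B]={a,b}
round 4: (no change)
  FIRST[S]={a,b}  FIRST[A]={a,b}  FIRST[B]={a,b}

FIRST(S) = ["a", "b"]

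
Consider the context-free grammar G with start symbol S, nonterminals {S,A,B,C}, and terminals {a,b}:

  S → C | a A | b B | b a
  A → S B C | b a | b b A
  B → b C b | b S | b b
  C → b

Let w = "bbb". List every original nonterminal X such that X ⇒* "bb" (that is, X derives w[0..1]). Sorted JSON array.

Convert to CNF:
  S -> T0 B | T0 T1 | T1 A | b
  A -> S X2 | T0 T1 | T0 X3
  B -> T0 S | T0 T0 | T0 X4
  C -> b
  T0 -> b
  T1 -> a
  X2 -> B C
  X3 -> T0 A
  X4 -> C T0

CYK fill (cells [i..j] with 0 ≤ i ≤ j ≤ 1 only):
  [0..0]={C,S,T0}  "b"  orig:{C,S}
  [1..1]={C,S,T0}  "b"  orig:{C,S}
  [0..1]={B,X4}  "bb"  orig:{B}

Original NTs in T[0,1] deriving "bb": ["B"]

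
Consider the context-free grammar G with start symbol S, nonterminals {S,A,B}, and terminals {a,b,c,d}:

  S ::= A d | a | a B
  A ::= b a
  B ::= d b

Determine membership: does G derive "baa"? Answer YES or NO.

Convert to CNF:
  S -> A T2 | T1 B | a
  A -> T0 T1
  B -> T2 T0
  T0 -> b
  T1 -> a
  T2 -> d

CYK fill:
  T[0,0] 'b' = {T0}  orig:{}
  T[1,1] 'a' = {S,T1}  orig:{S}
  T[2,2] 'a' = {S,T1}  orig:{S}
  T[0,1] 'ba' = {A}
  T[1,2] 'aa' = ∅
  T[0,2] 'baa' = ∅

S ∉ T[0,2] ⇒ NO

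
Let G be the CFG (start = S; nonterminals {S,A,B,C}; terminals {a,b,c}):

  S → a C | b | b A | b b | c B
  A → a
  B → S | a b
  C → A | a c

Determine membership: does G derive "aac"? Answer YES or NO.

Convert to CNF:
  S -> T0 C | T1 A | T1 T1 | T2 B | b
  A -> a
  B -> T0 C | T0 T1 | T1 A | T1 T1 | T2 B | b
  C -> T0 T2 | a
  T0 -> a
  T1 -> b
  T2 -> c

Fill CYK table bottom-up:
  cell(0,0) a: {A,C,T0}  orig:{A,C}
  cell(1,1) a: {A,C,T0}  orig:{A,C}
  cell(2,2) c: {T2}  orig:{}
  cell(0,1) aa: {B,S}
  cell(1,2) ac: {C}
  cell(0,2) aac: {B,S}

S ∈ T[0,2] ⇒ YES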